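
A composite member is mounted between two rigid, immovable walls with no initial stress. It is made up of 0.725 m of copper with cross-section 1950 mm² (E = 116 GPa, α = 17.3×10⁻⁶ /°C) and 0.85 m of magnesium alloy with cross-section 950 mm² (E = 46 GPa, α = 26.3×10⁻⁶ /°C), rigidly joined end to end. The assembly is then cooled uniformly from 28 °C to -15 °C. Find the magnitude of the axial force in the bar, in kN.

P ≈ 66.2 kN (tensile)

With the walls removed the bar would change length by δ_free = Σ αᵢΔT Lᵢ = 17.3×10⁻⁶×43×725 + 26.3×10⁻⁶×43×850 = 1.501 mm.
Since the ends are fixed, an axial force P builds up, equal in every segment, with P · Σ Lᵢ/(AᵢEᵢ) = δ_free.
The series flexibility is Σ Lᵢ/(AᵢEᵢ) = 725/(1950×116×10³) + 850/(950×46×10³) = 2.266×10⁻⁵ mm/N.
P = 1.501 / 2.266×10⁻⁵ = 66230 N = 66.23 kN, tensile.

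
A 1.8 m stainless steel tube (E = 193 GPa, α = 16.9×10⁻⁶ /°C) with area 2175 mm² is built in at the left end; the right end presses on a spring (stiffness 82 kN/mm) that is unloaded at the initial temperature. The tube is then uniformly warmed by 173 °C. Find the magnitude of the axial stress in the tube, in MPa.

Free thermal expansion: δ_free = αΔT L = 16.9×10⁻⁶ × 173 × 1800 = 5.263 mm.
Let P be the compressive force at the spring. The tube shortens elastically by PL/(AE) and the spring compresses by P/k; together these equal δ_free.
P [ L/(AE) + 1/k ] = δ_free → P [ 1800/(2175×193×10³) + 1/(82×10³) ] = 5.263.
P = 5.263 / 1.648×10⁻⁵ = 319300 N.
σ = P/A = 319300/2175 = 146.8 MPa.

σ ≈ 147 MPa (compressive)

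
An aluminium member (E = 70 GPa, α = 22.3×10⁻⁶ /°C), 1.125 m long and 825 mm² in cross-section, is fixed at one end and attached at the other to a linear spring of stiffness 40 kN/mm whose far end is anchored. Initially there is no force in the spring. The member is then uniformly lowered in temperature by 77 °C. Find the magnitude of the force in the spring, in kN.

Free thermal contraction: δ_free = αΔT L = 22.3×10⁻⁶ × 77 × 1125 = 1.932 mm.
Let P be the tensile force in the spring. The member extends elastically by PL/(AE) and the spring stretches by P/k; together these equal δ_free.
P [ L/(AE) + 1/k ] = δ_free → P [ 1125/(825×70×10³) + 1/(40×10³) ] = 1.932.
P = 1.932 / 4.448×10⁻⁵ = 43430 N.

P ≈ 43.4 kN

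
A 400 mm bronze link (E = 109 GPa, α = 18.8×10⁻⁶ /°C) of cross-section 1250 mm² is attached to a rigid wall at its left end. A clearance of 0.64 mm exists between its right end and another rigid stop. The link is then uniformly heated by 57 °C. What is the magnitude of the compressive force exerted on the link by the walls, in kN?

P ≈ 0 kN

Free thermal elongation = αΔT L = 18.8×10⁻⁶ × 57 × 400 = 0.4286 mm.
Since δ_free = 0.429 mm is less than the 0.64 mm gap, the link never touches the wall. No axial force develops.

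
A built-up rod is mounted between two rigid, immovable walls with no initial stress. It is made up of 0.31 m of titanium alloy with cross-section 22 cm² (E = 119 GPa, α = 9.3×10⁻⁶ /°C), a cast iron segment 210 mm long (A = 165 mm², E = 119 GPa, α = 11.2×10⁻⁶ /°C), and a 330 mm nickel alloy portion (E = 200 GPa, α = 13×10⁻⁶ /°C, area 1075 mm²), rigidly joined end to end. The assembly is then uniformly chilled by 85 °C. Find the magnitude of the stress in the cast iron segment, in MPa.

If the supports were absent, the total length change would be Σ αᵢΔT Lᵢ = 9.3×10⁻⁶×85×310 + 11.2×10⁻⁶×85×210 + 13×10⁻⁶×85×330 = 0.8096 mm.
The rigid supports impose zero overall length change; the single axial force P common to all segments must satisfy P Σ Lᵢ/(AᵢEᵢ) = δ_free.
The series flexibility is Σ Lᵢ/(AᵢEᵢ) = 310/(2200×119×10³) + 210/(165×119×10³) + 330/(1075×200×10³) = 1.341×10⁻⁵ mm/N.
Hence P = δ_free / Σ(L/AE) = 0.8096/1.341×10⁻⁵ = 60.36 kN (tensile).
σ_{cast iron} = P / A = 60360 / 165 = 365.8 MPa.

σ ≈ 366 MPa (tensile)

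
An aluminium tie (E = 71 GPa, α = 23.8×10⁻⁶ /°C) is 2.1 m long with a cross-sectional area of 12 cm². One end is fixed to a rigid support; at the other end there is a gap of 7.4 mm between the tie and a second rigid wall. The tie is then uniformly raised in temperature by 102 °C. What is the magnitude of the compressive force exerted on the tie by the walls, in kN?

P ≈ 0 kN

If the wall were absent the tie would grow by αΔT L = 23.8×10⁻⁶ × 102 × 2100 = 5.098 mm.
Since δ_free = 5.1 mm is less than the 7.4 mm gap, the tie never touches the wall. No axial force develops.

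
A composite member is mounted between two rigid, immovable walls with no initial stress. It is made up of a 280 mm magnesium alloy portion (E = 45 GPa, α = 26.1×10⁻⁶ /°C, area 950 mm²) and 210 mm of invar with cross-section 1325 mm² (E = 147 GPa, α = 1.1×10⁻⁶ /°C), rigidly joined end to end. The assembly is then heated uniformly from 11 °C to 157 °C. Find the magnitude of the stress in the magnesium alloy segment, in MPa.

If the supports were absent, the total length change would be Σ αᵢΔT Lᵢ = 26.1×10⁻⁶×146×280 + 1.1×10⁻⁶×146×210 = 1.101 mm.
Since the ends are fixed, an axial force P builds up, equal in every segment, with P · Σ Lᵢ/(AᵢEᵢ) = δ_free.
Σ Lᵢ/(AᵢEᵢ) = 280/(950×45×10³) + 210/(1325×147×10³) = 7.628×10⁻⁶ mm/N.
So P = 1.101 / 7.628×10⁻⁶ = 144.3 kN, compressive.
σ_{magnesium alloy} = P / A = 144300 / 950 = 151.9 MPa.

σ ≈ 152 MPa (compressive)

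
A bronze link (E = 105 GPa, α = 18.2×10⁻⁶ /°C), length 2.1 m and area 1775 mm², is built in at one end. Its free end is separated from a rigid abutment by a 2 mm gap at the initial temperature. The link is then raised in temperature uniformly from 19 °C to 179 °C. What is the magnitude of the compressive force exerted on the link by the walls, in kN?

Unrestrained expansion: δ_free = αΔT L = 18.2×10⁻⁶ × 160 × 2100 = 6.115 mm.
This exceeds the 2 mm gap, so the wall pushes back. The portion of expansion that must be recovered elastically is δ_free − gap = 6.115 − 2 = 4.115 mm.
So σ = E(δ_free − g)/L = 105×10³ × 4.115/2100 = 205.8 MPa.
P = σA = 205.8 × 1775 = 365.2 kN.

P ≈ 365 kN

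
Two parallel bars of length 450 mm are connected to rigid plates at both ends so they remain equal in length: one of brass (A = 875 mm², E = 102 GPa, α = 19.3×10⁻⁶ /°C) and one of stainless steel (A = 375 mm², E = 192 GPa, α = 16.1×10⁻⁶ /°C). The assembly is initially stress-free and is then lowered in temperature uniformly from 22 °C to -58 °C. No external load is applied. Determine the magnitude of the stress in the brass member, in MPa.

σ ≈ 11.7 MPa (tensile)

Both members must finish at the same length. With the larger α, the brass tends to over-contract; the plates restrain it, putting the brass in tension and the stainless steel in compression. With no external load the two internal forces are equal and opposite, magnitude P.
Equating the net (thermal + elastic) strains gives |α₁ − α₂|·ΔT = P·[1/(A₁E₁) + 1/(A₂E₂)].
|α₁ − α₂|·ΔT = 3.2×10⁻⁶ × 80 = 0.000256.
1/(A₁E₁) + 1/(A₂E₂) = 1/(875×102×10³) + 1/(375×192×10³) = 2.509×10⁻⁸ N⁻¹.
So P = 0.000256 / 2.509×10⁻⁸ = 10.2 kN.
σ_{brass} = P/A₁ = 10200/875 = 11.66 MPa, tensile.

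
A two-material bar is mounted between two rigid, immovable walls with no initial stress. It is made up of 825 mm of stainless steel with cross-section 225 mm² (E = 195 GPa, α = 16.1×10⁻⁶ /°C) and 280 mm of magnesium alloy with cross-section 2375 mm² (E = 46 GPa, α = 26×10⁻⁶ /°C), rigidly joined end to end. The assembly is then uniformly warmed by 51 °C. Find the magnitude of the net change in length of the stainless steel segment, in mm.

With the walls removed the bar would change length by δ_free = Σ αᵢΔT Lᵢ = 16.1×10⁻⁶×51×825 + 26×10⁻⁶×51×280 = 1.049 mm.
The walls prevent any net length change, so an axial force P (same in every segment) develops. Compatibility: P · Σ Lᵢ/(AᵢEᵢ) = δ_free.
Σ Lᵢ/(AᵢEᵢ) = 825/(225×195×10³) + 280/(2375×46×10³) = 2.137×10⁻⁵ mm/N.
Hence P = δ_free / Σ(L/AE) = 1.049/2.137×10⁻⁵ = 49.08 kN (compressive).
For the stainless steel segment, free thermal change = 16.1×10⁻⁶×51×825 = 0.6774 mm and elastic change from P = 49080×825/(225×195×10³) = 0.9229 mm; these oppose, so the net change is 0.245 mm (segment shortens).

|ΔL| ≈ 0.245 mm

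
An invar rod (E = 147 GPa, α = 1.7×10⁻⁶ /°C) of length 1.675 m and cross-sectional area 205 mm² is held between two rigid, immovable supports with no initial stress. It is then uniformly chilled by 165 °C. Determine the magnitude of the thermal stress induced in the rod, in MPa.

σ ≈ 41.2 MPa (tensile)

With length fixed, the mechanical strain must cancel the thermal strain αΔT = 1.7×10⁻⁶ × 165 = 280.5×10⁻⁶.
Hence σ = E·αΔT = 147×10³ × 280.5×10⁻⁶ = 41.23 MPa, tensile.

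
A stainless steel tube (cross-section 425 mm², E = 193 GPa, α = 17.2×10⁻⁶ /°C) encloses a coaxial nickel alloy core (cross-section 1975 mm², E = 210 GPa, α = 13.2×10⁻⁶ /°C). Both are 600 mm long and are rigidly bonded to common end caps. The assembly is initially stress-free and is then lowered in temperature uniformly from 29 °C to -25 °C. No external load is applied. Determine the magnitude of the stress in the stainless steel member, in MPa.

The stainless steel has the larger α, so on cooling it would change length more than the nickel alloy if both were free. The rigid plates force a common final length, so the stainless steel is put into tension and the nickel alloy into compression, with equal and opposite forces P (no external load).
Equating the net (thermal + elastic) strains gives |α₁ − α₂|·ΔT = P·[1/(A₁E₁) + 1/(A₂E₂)].
|α₁ − α₂|·ΔT = 4×10⁻⁶ × 54 = 0.000216.
1/(A₁E₁) + 1/(A₂E₂) = 1/(425×193×10³) + 1/(1975×210×10³) = 1.46×10⁻⁸ N⁻¹.
So P = 0.000216 / 1.46×10⁻⁸ = 14.79 kN.
σ_{stainless steel} = P/A₁ = 14790/425 = 34.8 MPa, tensile.

σ ≈ 34.8 MPa (tensile)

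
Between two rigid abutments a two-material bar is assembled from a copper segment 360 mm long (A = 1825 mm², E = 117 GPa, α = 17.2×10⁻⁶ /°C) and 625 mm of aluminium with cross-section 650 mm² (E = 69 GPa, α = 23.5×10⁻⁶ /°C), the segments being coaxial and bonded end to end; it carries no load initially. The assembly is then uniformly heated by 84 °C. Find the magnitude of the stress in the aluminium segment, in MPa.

σ ≈ 173 MPa (compressive)

With the walls removed the bar would change length by δ_free = Σ αᵢΔT Lᵢ = 17.2×10⁻⁶×84×360 + 23.5×10⁻⁶×84×625 = 1.754 mm.
Since the ends are fixed, an axial force P builds up, equal in every segment, with P · Σ Lᵢ/(AᵢEᵢ) = δ_free.
Σ Lᵢ/(AᵢEᵢ) = 360/(1825×117×10³) + 625/(650×69×10³) = 1.562×10⁻⁵ mm/N.
So P = 1.754 / 1.562×10⁻⁵ = 112.3 kN, compressive.
σ_{aluminium} = P / A = 112300 / 650 = 172.7 MPa.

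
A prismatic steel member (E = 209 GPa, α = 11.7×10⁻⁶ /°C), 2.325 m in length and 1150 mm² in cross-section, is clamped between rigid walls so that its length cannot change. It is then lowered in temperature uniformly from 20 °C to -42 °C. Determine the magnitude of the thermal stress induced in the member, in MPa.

σ ≈ 152 MPa (tensile)

With length fixed, the mechanical strain must cancel the thermal strain αΔT = 11.7×10⁻⁶ × 62 = 725.4×10⁻⁶.
σ = EαΔT = 209×10³ × 11.7×10⁻⁶ × 62 = 151.6 MPa (tensile; the member is trying to contract).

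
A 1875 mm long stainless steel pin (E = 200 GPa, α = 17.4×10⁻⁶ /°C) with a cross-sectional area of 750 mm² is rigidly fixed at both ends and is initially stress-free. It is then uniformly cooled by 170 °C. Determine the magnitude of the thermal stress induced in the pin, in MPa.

With length fixed, the mechanical strain must cancel the thermal strain αΔT = 17.4×10⁻⁶ × 170 = 2958×10⁻⁶.
Hence σ = E·αΔT = 200×10³ × 2958×10⁻⁶ = 591.6 MPa, tensile.

σ ≈ 592 MPa (tensile)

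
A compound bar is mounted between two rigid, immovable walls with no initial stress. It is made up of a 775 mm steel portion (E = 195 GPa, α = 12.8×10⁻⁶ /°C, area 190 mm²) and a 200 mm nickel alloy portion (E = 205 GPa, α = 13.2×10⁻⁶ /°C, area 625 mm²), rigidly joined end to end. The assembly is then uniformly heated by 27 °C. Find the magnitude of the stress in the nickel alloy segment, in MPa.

σ ≈ 24.1 MPa (compressive)

Free thermal expansion of the whole bar: Σ αᵢΔT Lᵢ = 12.8×10⁻⁶×27×775 + 13.2×10⁻⁶×27×200 = 0.3391 mm.
The walls prevent any net length change, so an axial force P (same in every segment) develops. Compatibility: P · Σ Lᵢ/(AᵢEᵢ) = δ_free.
The series flexibility is Σ Lᵢ/(AᵢEᵢ) = 775/(190×195×10³) + 200/(625×205×10³) = 2.248×10⁻⁵ mm/N.
So P = 0.3391 / 2.248×10⁻⁵ = 15.09 kN, compressive.
σ_{nickel alloy} = P / A = 15090 / 625 = 24.14 MPa.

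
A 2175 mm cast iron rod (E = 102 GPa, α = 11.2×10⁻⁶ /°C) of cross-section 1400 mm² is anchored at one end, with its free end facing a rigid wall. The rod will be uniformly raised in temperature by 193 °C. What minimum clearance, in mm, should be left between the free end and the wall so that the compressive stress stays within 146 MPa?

Free expansion if unrestrained: δ_free = αΔT L = 11.2×10⁻⁶ × 193 × 2175 = 4.701 mm.
At the allowable stress the elastic shortening the wall may impose is σL/E = 146 × 2175 / (102×10³) = 3.113 mm.
So the gap has to take up the difference, g_min = δ_free − σL/E = 4.701 − 3.113 = 1.588 mm.

g ≈ 1.59 mm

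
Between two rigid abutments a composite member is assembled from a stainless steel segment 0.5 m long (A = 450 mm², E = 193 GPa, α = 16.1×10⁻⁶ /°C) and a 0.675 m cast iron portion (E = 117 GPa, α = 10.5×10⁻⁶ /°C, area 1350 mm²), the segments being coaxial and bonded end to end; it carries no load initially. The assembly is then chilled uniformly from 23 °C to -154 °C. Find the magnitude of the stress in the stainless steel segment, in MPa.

Free thermal contraction of the whole bar: Σ αᵢΔT Lᵢ = 16.1×10⁻⁶×177×500 + 10.5×10⁻⁶×177×675 = 2.679 mm.
Since the ends are fixed, an axial force P builds up, equal in every segment, with P · Σ Lᵢ/(AᵢEᵢ) = δ_free.
The series flexibility is Σ Lᵢ/(AᵢEᵢ) = 500/(450×193×10³) + 675/(1350×117×10³) = 1.003×10⁻⁵ mm/N.
So P = 2.679 / 1.003×10⁻⁵ = 267.1 kN, tensile.
σ_{stainless steel} = P / A = 267100 / 450 = 593.6 MPa.

σ ≈ 594 MPa (tensile)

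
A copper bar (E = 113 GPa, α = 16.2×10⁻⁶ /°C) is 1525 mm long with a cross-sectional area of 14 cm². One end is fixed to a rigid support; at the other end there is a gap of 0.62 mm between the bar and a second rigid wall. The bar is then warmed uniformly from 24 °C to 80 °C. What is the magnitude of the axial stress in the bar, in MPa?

Unrestrained expansion: δ_free = αΔT L = 16.2×10⁻⁶ × 56 × 1525 = 1.383 mm.
After closing the 0.62 mm clearance, 1.383 − 0.62 = 0.7635 mm of expansion remains to be suppressed by the wall.
So σ = E(δ_free − g)/L = 113×10³ × 0.7635/1525 = 56.57 MPa.

σ ≈ 56.6 MPa (compressive)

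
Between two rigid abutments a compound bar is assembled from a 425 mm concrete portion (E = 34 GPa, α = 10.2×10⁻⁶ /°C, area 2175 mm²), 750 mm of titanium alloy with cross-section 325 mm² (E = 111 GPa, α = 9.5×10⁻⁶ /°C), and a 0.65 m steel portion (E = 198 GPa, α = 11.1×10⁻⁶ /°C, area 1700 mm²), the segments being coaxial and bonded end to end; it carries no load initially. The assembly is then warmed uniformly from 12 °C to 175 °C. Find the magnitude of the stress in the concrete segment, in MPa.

σ ≈ 49.2 MPa (compressive)

Free thermal expansion of the whole bar: Σ αᵢΔT Lᵢ = 10.2×10⁻⁶×163×425 + 9.5×10⁻⁶×163×750 + 11.1×10⁻⁶×163×650 = 3.044 mm.
The rigid supports impose zero overall length change; the single axial force P common to all segments must satisfy P Σ Lᵢ/(AᵢEᵢ) = δ_free.
Σ Lᵢ/(AᵢEᵢ) = 425/(2175×34×10³) + 750/(325×111×10³) + 650/(1700×198×10³) = 2.847×10⁻⁵ mm/N.
So P = 3.044 / 2.847×10⁻⁵ = 106.9 kN, compressive.
σ_{concrete} = P / A = 106900 / 2175 = 49.16 MPa.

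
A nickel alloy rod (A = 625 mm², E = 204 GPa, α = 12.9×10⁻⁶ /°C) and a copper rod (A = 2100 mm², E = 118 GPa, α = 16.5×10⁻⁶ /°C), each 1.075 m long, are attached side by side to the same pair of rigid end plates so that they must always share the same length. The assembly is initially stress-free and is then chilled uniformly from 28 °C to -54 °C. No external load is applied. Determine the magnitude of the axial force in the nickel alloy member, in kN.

P ≈ 24.9 kN (compressive in the nickel alloy)

Both members must finish at the same length. With the larger α, the copper tends to over-contract; the plates restrain it, putting the copper in tension and the nickel alloy in compression. With no external load the two internal forces are equal and opposite, magnitude P.
Equating the net (thermal + elastic) strains gives |α₁ − α₂|·ΔT = P·[1/(A₁E₁) + 1/(A₂E₂)].
|α₁ − α₂|·ΔT = 3.6×10⁻⁶ × 82 = 0.0002952.
1/(A₁E₁) + 1/(A₂E₂) = 1/(625×204×10³) + 1/(2100×118×10³) = 1.188×10⁻⁸ N⁻¹.
So P = 0.0002952 / 1.188×10⁻⁸ = 24.85 kN.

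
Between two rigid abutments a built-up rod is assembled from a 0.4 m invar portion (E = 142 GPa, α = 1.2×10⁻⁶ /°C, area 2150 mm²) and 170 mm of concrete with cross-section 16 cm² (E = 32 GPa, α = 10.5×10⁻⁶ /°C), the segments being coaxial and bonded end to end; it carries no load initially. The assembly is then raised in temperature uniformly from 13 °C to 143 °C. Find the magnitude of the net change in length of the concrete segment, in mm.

With the walls removed the bar would change length by δ_free = Σ αᵢΔT Lᵢ = 1.2×10⁻⁶×130×400 + 10.5×10⁻⁶×130×170 = 0.2944 mm.
The walls prevent any net length change, so an axial force P (same in every segment) develops. Compatibility: P · Σ Lᵢ/(AᵢEᵢ) = δ_free.
The series flexibility is Σ Lᵢ/(AᵢEᵢ) = 400/(2150×142×10³) + 170/(1600×32×10³) = 4.63×10⁻⁶ mm/N.
Hence P = δ_free / Σ(L/AE) = 0.2944/4.63×10⁻⁶ = 63.59 kN (compressive).
For the concrete segment, free thermal change = 10.5×10⁻⁶×130×170 = 0.232 mm and elastic change from P = 63590×170/(1600×32×10³) = 0.2111 mm; these oppose, so the net change is 0.0209 mm (segment lengthens).

|ΔL| ≈ 0.0209 mm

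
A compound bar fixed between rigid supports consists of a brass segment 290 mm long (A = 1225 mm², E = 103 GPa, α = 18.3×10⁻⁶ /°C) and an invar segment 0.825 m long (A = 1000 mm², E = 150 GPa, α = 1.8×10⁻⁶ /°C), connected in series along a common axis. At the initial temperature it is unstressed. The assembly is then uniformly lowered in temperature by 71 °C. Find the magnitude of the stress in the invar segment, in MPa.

Free thermal contraction of the whole bar: Σ αᵢΔT Lᵢ = 18.3×10⁻⁶×71×290 + 1.8×10⁻⁶×71×825 = 0.4822 mm.
The walls prevent any net length change, so an axial force P (same in every segment) develops. Compatibility: P · Σ Lᵢ/(AᵢEᵢ) = δ_free.
The series flexibility is Σ Lᵢ/(AᵢEᵢ) = 290/(1225×103×10³) + 825/(1000×150×10³) = 7.798×10⁻⁶ mm/N.
Hence P = δ_free / Σ(L/AE) = 0.4822/7.798×10⁻⁶ = 61.84 kN (tensile).
σ_{invar} = P / A = 61840 / 1000 = 61.84 MPa.

σ ≈ 61.8 MPa (tensile)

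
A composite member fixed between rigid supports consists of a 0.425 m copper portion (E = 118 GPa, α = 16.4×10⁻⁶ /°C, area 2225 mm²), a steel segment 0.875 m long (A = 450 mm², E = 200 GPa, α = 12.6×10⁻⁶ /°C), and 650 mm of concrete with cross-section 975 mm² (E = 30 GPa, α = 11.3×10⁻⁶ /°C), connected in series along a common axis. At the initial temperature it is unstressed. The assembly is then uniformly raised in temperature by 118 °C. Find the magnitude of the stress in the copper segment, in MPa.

Free thermal expansion of the whole bar: Σ αᵢΔT Lᵢ = 16.4×10⁻⁶×118×425 + 12.6×10⁻⁶×118×875 + 11.3×10⁻⁶×118×650 = 2.99 mm.
The walls prevent any net length change, so an axial force P (same in every segment) develops. Compatibility: P · Σ Lᵢ/(AᵢEᵢ) = δ_free.
Σ Lᵢ/(AᵢEᵢ) = 425/(2225×118×10³) + 875/(450×200×10³) + 650/(975×30×10³) = 3.356×10⁻⁵ mm/N.
Hence P = δ_free / Σ(L/AE) = 2.99/3.356×10⁻⁵ = 89.09 kN (compressive).
σ_{copper} = P / A = 89090 / 2225 = 40.04 MPa.

σ ≈ 40 MPa (compressive)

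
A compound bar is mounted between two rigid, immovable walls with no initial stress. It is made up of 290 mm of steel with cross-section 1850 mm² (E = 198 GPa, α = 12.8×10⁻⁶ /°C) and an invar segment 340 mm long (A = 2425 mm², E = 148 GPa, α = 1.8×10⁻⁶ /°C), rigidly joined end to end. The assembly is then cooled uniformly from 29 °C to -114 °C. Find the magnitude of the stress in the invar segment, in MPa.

σ ≈ 147 MPa (tensile)

Free thermal contraction of the whole bar: Σ αᵢΔT Lᵢ = 12.8×10⁻⁶×143×290 + 1.8×10⁻⁶×143×340 = 0.6183 mm.
Since the ends are fixed, an axial force P builds up, equal in every segment, with P · Σ Lᵢ/(AᵢEᵢ) = δ_free.
Σ Lᵢ/(AᵢEᵢ) = 290/(1850×198×10³) + 340/(2425×148×10³) = 1.739×10⁻⁶ mm/N.
So P = 0.6183 / 1.739×10⁻⁶ = 355.6 kN, tensile.
σ_{invar} = P / A = 355600 / 2425 = 146.6 MPa.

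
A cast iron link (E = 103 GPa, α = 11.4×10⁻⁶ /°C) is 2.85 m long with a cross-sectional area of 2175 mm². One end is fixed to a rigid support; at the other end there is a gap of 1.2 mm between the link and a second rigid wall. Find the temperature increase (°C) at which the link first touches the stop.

Contact occurs when the free expansion equals the gap: αΔT L = 1.2 mm.
So ΔT = g/(αL) = 1.2/(11.4×10⁻⁶ × 2850) = 36.93 °C.

ΔT ≈ 36.9 °C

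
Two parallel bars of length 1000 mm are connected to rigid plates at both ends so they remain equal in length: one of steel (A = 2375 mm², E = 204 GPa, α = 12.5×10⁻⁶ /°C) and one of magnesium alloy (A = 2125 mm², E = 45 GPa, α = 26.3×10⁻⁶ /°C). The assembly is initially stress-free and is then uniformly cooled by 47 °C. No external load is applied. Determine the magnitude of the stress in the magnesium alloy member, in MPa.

σ ≈ 24.4 MPa (tensile)

Equilibrium of a rigid end plate with no external load gives equal and opposite internal forces ±P in the two members. Since α_{magnesium alloy} > α_{steel}, cooling drives the magnesium alloy into tension and the steel into compression.
Equating the net (thermal + elastic) strains gives |α₁ − α₂|·ΔT = P·[1/(A₁E₁) + 1/(A₂E₂)].
|α₁ − α₂|·ΔT = 13.8×10⁻⁶ × 47 = 0.0006486.
1/(A₁E₁) + 1/(A₂E₂) = 1/(2375×204×10³) + 1/(2125×45×10³) = 1.252×10⁻⁸ N⁻¹.
So P = 0.0006486 / 1.252×10⁻⁸ = 51.8 kN.
σ_{magnesium alloy} = P/A₂ = 51800/2125 = 24.38 MPa, tensile.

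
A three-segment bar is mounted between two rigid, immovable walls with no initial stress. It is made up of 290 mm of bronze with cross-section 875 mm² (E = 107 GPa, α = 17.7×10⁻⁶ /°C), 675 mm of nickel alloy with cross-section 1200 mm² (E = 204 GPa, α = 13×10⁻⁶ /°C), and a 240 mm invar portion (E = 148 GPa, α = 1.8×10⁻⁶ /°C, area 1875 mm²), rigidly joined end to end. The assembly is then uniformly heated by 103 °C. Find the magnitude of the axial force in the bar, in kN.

Free thermal expansion of the whole bar: Σ αᵢΔT Lᵢ = 17.7×10⁻⁶×103×290 + 13×10⁻⁶×103×675 + 1.8×10⁻⁶×103×240 = 1.477 mm.
The walls prevent any net length change, so an axial force P (same in every segment) develops. Compatibility: P · Σ Lᵢ/(AᵢEᵢ) = δ_free.
The series flexibility is Σ Lᵢ/(AᵢEᵢ) = 290/(875×107×10³) + 675/(1200×204×10³) + 240/(1875×148×10³) = 6.72×10⁻⁶ mm/N.
P = 1.477 / 6.72×10⁻⁶ = 219800 N = 219.8 kN, compressive.

P ≈ 220 kN (compressive)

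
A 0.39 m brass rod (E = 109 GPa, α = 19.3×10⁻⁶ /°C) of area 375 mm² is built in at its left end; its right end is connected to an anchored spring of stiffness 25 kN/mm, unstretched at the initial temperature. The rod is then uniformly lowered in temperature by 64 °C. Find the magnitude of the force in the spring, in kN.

The unrestrained thermal change is αΔT L = 19.3×10⁻⁶ × 64 × 390 = 0.4817 mm.
With a force P in the spring, the elastic change of the rod is PL/(AE) and that of the spring is P/k; compatibility requires their sum to equal δ_free.
P [ L/(AE) + 1/k ] = δ_free → P [ 390/(375×109×10³) + 1/(25×10³) ] = 0.4817.
P = 0.4817 / 4.954×10⁻⁵ = 9724 N.

P ≈ 9.72 kN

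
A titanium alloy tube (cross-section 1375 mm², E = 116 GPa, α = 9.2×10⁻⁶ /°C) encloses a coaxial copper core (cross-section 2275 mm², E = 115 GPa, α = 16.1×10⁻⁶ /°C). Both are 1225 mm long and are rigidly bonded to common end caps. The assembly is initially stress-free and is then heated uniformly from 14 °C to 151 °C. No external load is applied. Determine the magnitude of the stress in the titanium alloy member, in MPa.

Both members must finish at the same length. With the larger α, the copper tends to over-expand; the plates restrain it, putting the copper in compression and the titanium alloy in tension. With no external load the two internal forces are equal and opposite, magnitude P.
Compatibility of the two members (thermal + elastic change equal): (α₁ − α₂)ΔT = P·[1/(A₁E₁) + 1/(A₂E₂)].
|α₁ − α₂|·ΔT = 6.9×10⁻⁶ × 137 = 0.0009453.
1/(A₁E₁) + 1/(A₂E₂) = 1/(1375×116×10³) + 1/(2275×115×10³) = 1.009×10⁻⁸ N⁻¹.
P = 0.0009453 / 1.009×10⁻⁸ = 93670 N = 93.67 kN.
σ_{titanium alloy} = P/A₁ = 93670/1375 = 68.12 MPa, tensile.

σ ≈ 68.1 MPa (tensile)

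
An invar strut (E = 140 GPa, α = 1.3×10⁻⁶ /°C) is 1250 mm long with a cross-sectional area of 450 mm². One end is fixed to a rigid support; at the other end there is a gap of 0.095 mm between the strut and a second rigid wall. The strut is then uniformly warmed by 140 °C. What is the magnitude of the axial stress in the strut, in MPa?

Unrestrained expansion: δ_free = αΔT L = 1.3×10⁻⁶ × 140 × 1250 = 0.2275 mm.
After closing the 0.095 mm clearance, 0.2275 − 0.095 = 0.1325 mm of expansion remains to be suppressed by the wall.
Compatibility: PL/(AE) = 0.1325 mm, so σ = P/A = E × (0.1325/1250) = 14.84 MPa.

σ ≈ 14.8 MPa (compressive)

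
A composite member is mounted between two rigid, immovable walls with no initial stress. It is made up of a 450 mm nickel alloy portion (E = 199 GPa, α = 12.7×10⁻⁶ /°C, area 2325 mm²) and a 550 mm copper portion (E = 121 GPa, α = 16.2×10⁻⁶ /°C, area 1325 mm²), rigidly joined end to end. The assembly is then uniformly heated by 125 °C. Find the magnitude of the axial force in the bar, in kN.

P ≈ 415 kN (compressive)

With the walls removed the bar would change length by δ_free = Σ αᵢΔT Lᵢ = 12.7×10⁻⁶×125×450 + 16.2×10⁻⁶×125×550 = 1.828 mm.
The rigid supports impose zero overall length change; the single axial force P common to all segments must satisfy P Σ Lᵢ/(AᵢEᵢ) = δ_free.
The series flexibility is Σ Lᵢ/(AᵢEᵢ) = 450/(2325×199×10³) + 550/(1325×121×10³) = 4.403×10⁻⁶ mm/N.
P = 1.828 / 4.403×10⁻⁶ = 415200 N = 415.2 kN, compressive.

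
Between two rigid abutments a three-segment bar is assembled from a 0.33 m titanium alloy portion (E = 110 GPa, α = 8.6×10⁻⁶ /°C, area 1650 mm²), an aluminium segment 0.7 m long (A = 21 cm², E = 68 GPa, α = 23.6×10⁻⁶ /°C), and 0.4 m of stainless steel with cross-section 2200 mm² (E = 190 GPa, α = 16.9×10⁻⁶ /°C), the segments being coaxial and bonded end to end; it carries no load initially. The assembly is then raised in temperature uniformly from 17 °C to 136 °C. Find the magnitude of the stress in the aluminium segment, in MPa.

σ ≈ 193 MPa (compressive)

If the supports were absent, the total length change would be Σ αᵢΔT Lᵢ = 8.6×10⁻⁶×119×330 + 23.6×10⁻⁶×119×700 + 16.9×10⁻⁶×119×400 = 3.108 mm.
The walls prevent any net length change, so an axial force P (same in every segment) develops. Compatibility: P · Σ Lᵢ/(AᵢEᵢ) = δ_free.
Σ Lᵢ/(AᵢEᵢ) = 330/(1650×110×10³) + 700/(2100×68×10³) + 400/(2200×190×10³) = 7.677×10⁻⁶ mm/N.
Hence P = δ_free / Σ(L/AE) = 3.108/7.677×10⁻⁶ = 404.8 kN (compressive).
σ_{aluminium} = P / A = 404800 / 2100 = 192.8 MPa.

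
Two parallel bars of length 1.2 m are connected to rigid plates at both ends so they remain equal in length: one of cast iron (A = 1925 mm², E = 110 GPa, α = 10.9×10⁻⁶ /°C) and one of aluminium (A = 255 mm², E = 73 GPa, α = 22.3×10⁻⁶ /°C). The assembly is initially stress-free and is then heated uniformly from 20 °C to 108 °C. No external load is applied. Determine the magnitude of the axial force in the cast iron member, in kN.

P ≈ 17.2 kN (tensile in the cast iron)

Equilibrium of a rigid end plate with no external load gives equal and opposite internal forces ±P in the two members. Since α_{aluminium} > α_{cast iron}, heating drives the aluminium into compression and the cast iron into tension.
Compatibility of the two members (thermal + elastic change equal): (α₁ − α₂)ΔT = P·[1/(A₁E₁) + 1/(A₂E₂)].
|α₁ − α₂|·ΔT = 11.4×10⁻⁶ × 88 = 0.001003.
1/(A₁E₁) + 1/(A₂E₂) = 1/(1925×110×10³) + 1/(255×73×10³) = 5.844×10⁻⁸ N⁻¹.
So P = 0.001003 / 5.844×10⁻⁸ = 17.17 kN.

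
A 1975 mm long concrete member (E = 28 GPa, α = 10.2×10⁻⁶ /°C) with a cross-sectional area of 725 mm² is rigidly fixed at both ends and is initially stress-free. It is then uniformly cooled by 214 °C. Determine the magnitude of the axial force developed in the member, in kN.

P ≈ 44.3 kN (tensile)

The ends cannot move, so σ = EαΔT = 28×10³ × 10.2×10⁻⁶ × 214 = 61.12 MPa.
Then P = σA = 61.12 × 725 mm² = 44.31 kN, tensile.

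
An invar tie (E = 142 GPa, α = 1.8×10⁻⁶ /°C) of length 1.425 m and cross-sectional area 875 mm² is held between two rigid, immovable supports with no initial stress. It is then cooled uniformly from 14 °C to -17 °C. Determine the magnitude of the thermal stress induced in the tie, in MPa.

The supports are rigid, so the total axial strain is zero. The restrained thermal strain is ε = αΔT = 1.8×10⁻⁶ × 31 = 55.8×10⁻⁶.
The stress required to suppress this strain is σ = Eε = 142×10³ × 55.8×10⁻⁶ = 7.924 MPa, tensile since the tie is trying to contract.

σ ≈ 7.92 MPa (tensile)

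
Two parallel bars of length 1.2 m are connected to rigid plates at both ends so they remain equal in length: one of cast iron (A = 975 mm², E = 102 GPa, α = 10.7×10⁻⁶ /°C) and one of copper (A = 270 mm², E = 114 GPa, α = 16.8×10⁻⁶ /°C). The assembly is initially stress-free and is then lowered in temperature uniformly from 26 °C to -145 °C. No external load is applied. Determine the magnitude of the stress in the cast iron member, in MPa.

Both members must finish at the same length. With the larger α, the copper tends to over-contract; the plates restrain it, putting the copper in tension and the cast iron in compression. With no external load the two internal forces are equal and opposite, magnitude P.
Compatibility of the two members (thermal + elastic change equal): (α₁ − α₂)ΔT = P·[1/(A₁E₁) + 1/(A₂E₂)].
|α₁ − α₂|·ΔT = 6.1×10⁻⁶ × 171 = 0.001043.
1/(A₁E₁) + 1/(A₂E₂) = 1/(975×102×10³) + 1/(270×114×10³) = 4.254×10⁻⁸ N⁻¹.
So P = 0.001043 / 4.254×10⁻⁸ = 24.52 kN.
σ_{cast iron} = P/A₁ = 24520/975 = 25.15 MPa, compressive.

σ ≈ 25.1 MPa (compressive)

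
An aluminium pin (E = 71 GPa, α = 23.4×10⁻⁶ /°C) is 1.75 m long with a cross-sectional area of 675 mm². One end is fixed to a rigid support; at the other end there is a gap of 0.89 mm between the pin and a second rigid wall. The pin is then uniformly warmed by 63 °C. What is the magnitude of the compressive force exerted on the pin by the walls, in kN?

P ≈ 46.3 kN

Unrestrained expansion: δ_free = αΔT L = 23.4×10⁻⁶ × 63 × 1750 = 2.58 mm.
After closing the 0.89 mm clearance, 2.58 − 0.89 = 1.69 mm of expansion remains to be suppressed by the wall.
Compatibility: PL/(AE) = 1.69 mm, so σ = P/A = E × (1.69/1750) = 68.56 MPa.
Force on the wall = σA = 68.56 × 675 mm² = 46.28 kN.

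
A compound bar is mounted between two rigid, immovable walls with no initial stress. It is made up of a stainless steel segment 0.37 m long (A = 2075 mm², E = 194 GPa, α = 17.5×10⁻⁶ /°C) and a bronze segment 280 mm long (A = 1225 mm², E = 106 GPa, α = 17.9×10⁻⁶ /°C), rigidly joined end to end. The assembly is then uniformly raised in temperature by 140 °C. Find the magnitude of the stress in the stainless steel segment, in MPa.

σ ≈ 252 MPa (compressive)

Free thermal expansion of the whole bar: Σ αᵢΔT Lᵢ = 17.5×10⁻⁶×140×370 + 17.9×10⁻⁶×140×280 = 1.608 mm.
The rigid supports impose zero overall length change; the single axial force P common to all segments must satisfy P Σ Lᵢ/(AᵢEᵢ) = δ_free.
The series flexibility is Σ Lᵢ/(AᵢEᵢ) = 370/(2075×194×10³) + 280/(1225×106×10³) = 3.075×10⁻⁶ mm/N.
P = 1.608 / 3.075×10⁻⁶ = 522900 N = 522.9 kN, compressive.
σ_{stainless steel} = P / A = 522900 / 2075 = 252 MPa.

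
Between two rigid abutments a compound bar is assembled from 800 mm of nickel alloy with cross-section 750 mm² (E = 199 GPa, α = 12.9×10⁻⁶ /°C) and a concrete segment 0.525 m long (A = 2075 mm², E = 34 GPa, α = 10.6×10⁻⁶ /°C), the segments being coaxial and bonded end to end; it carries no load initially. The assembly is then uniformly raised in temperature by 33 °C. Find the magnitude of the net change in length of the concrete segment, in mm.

With the walls removed the bar would change length by δ_free = Σ αᵢΔT Lᵢ = 12.9×10⁻⁶×33×800 + 10.6×10⁻⁶×33×525 = 0.5242 mm.
Since the ends are fixed, an axial force P builds up, equal in every segment, with P · Σ Lᵢ/(AᵢEᵢ) = δ_free.
Σ Lᵢ/(AᵢEᵢ) = 800/(750×199×10³) + 525/(2075×34×10³) = 1.28×10⁻⁵ mm/N.
So P = 0.5242 / 1.28×10⁻⁵ = 40.95 kN, compressive.
For the concrete segment, free thermal change = 10.6×10⁻⁶×33×525 = 0.1836 mm and elastic change from P = 40950×525/(2075×34×10³) = 0.3047 mm; these oppose, so the net change is 0.121 mm (segment shortens).

|ΔL| ≈ 0.121 mm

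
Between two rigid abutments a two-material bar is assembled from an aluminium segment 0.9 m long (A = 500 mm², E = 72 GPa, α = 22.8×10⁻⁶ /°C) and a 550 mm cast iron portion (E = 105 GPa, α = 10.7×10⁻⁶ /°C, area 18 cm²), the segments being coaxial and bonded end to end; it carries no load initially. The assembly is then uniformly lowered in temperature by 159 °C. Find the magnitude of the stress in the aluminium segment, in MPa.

σ ≈ 301 MPa (tensile)

With the walls removed the bar would change length by δ_free = Σ αᵢΔT Lᵢ = 22.8×10⁻⁶×159×900 + 10.7×10⁻⁶×159×550 = 4.198 mm.
The rigid supports impose zero overall length change; the single axial force P common to all segments must satisfy P Σ Lᵢ/(AᵢEᵢ) = δ_free.
The series flexibility is Σ Lᵢ/(AᵢEᵢ) = 900/(500×72×10³) + 550/(1800×105×10³) = 2.791×10⁻⁵ mm/N.
So P = 4.198 / 2.791×10⁻⁵ = 150.4 kN, tensile.
σ_{aluminium} = P / A = 150400 / 500 = 300.9 MPa.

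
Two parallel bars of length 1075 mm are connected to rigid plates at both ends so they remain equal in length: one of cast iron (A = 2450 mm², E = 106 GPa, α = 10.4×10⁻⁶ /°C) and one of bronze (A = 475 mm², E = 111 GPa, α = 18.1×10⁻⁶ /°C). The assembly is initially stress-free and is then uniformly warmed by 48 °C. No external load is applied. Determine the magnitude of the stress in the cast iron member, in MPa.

σ ≈ 6.61 MPa (tensile)

Both members must finish at the same length. With the larger α, the bronze tends to over-expand; the plates restrain it, putting the bronze in compression and the cast iron in tension. With no external load the two internal forces are equal and opposite, magnitude P.
Compatibility of the two members (thermal + elastic change equal): (α₁ − α₂)ΔT = P·[1/(A₁E₁) + 1/(A₂E₂)].
|α₁ − α₂|·ΔT = 7.7×10⁻⁶ × 48 = 0.0003696.
1/(A₁E₁) + 1/(A₂E₂) = 1/(2450×106×10³) + 1/(475×111×10³) = 2.282×10⁻⁸ N⁻¹.
So P = 0.0003696 / 2.282×10⁻⁸ = 16.2 kN.
σ_{cast iron} = P/A₁ = 16200/2450 = 6.612 MPa, tensile.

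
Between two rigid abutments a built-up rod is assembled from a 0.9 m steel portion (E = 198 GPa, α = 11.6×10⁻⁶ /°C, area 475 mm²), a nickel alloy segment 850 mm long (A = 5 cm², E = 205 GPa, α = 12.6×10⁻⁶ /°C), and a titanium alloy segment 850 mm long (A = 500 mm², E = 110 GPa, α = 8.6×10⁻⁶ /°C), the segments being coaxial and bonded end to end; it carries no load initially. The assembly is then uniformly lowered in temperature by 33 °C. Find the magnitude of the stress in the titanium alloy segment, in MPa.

If the supports were absent, the total length change would be Σ αᵢΔT Lᵢ = 11.6×10⁻⁶×33×900 + 12.6×10⁻⁶×33×850 + 8.6×10⁻⁶×33×850 = 0.9392 mm.
The rigid supports impose zero overall length change; the single axial force P common to all segments must satisfy P Σ Lᵢ/(AᵢEᵢ) = δ_free.
Σ Lᵢ/(AᵢEᵢ) = 900/(475×198×10³) + 850/(500×205×10³) + 850/(500×110×10³) = 3.332×10⁻⁵ mm/N.
So P = 0.9392 / 3.332×10⁻⁵ = 28.19 kN, tensile.
σ_{titanium alloy} = P / A = 28190 / 500 = 56.38 MPa.

σ ≈ 56.4 MPa (tensile)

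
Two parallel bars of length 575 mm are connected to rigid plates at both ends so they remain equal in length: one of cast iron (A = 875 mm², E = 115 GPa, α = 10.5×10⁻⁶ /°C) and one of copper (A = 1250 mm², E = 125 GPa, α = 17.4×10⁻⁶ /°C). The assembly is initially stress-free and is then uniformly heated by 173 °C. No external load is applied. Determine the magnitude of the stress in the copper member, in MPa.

σ ≈ 58.5 MPa (compressive)

The copper has the larger α, so on heating it would change length more than the cast iron if both were free. The rigid plates force a common final length, so the copper is put into compression and the cast iron into tension, with equal and opposite forces P (no external load).
Setting the final lengths equal and cancelling L: (α₁ − α₂)ΔT = P/(A₁E₁) + P/(A₂E₂).
|α₁ − α₂|·ΔT = 6.9×10⁻⁶ × 173 = 0.001194.
1/(A₁E₁) + 1/(A₂E₂) = 1/(875×115×10³) + 1/(1250×125×10³) = 1.634×10⁻⁸ N⁻¹.
So P = 0.001194 / 1.634×10⁻⁸ = 73.06 kN.
σ_{copper} = P/A₂ = 73060/1250 = 58.45 MPa, compressive.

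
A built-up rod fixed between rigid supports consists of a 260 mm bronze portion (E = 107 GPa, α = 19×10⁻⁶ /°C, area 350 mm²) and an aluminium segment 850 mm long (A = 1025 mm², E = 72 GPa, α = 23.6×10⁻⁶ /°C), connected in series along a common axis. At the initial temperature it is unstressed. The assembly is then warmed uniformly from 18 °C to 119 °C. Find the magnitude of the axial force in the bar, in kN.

P ≈ 137 kN (compressive)

With the walls removed the bar would change length by δ_free = Σ αᵢΔT Lᵢ = 19×10⁻⁶×101×260 + 23.6×10⁻⁶×101×850 = 2.525 mm.
The walls prevent any net length change, so an axial force P (same in every segment) develops. Compatibility: P · Σ Lᵢ/(AᵢEᵢ) = δ_free.
Σ Lᵢ/(AᵢEᵢ) = 260/(350×107×10³) + 850/(1025×72×10³) = 1.846×10⁻⁵ mm/N.
So P = 2.525 / 1.846×10⁻⁵ = 136.8 kN, compressive.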